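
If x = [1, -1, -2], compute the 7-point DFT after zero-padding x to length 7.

Original 3-point DFT: [-2, 2.5000-0.8660i, 2.5000+0.8660i]
Zero-padded 7-point DFT provides frequency interpolation.

DFT_7([x, 0, ...]) = [-2, 0.8216+2.7317i, 3.0245+0.1072i, 0.6540-1.1298i, 0.6540+1.1298i, 3.0245-0.1072i, 0.8216-2.7317i]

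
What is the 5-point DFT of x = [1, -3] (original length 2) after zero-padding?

Original 2-point DFT: [-2, 4]
Zero-padded 5-point DFT provides frequency interpolation.

DFT_5([x, 0, ...]) = [-2, 0.0729+2.8532i, 3.4271+1.7634i, 3.4271-1.7634i, 0.0729-2.8532i]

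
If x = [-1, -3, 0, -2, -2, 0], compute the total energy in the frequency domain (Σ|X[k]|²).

Parseval: Σ|x[n]|² = (1/N)Σ|X[k]|², so Σ|X[k]|² = N·Σ|x[n]|² = 6·18.0000

Σ|X[k]|² = N·Σ|x[n]|² = 6·18.0000 = 108.0000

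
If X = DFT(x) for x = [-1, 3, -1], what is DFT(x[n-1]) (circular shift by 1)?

Time shift by 1: X_shifted[k] = ω_3^(1k) · X[k]
Shifted x = [-1, -1, 3]

DFT(x[n-1]) = [1, -2.0000+3.4641i, -2.0000-3.4641i]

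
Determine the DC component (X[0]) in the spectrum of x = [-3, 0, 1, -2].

X[0] = Σ(n=0 to 3) x[n] · ω_4^0 = Σ x[n]
= (-3) + (0) + (1) + (-2)

X[0] = -4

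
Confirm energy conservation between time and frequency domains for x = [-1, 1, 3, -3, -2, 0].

Time domain:
Σ|x[n]|² = |-1|² + |1|² + |3|² + |-3|² + |-2|² + |0|² = 24.0000

Frequency domain:
(1/6)Σ|X[k]|² = (1/6)(|-2|² + |2.0000-5.1962i|² + |-5.0000+3.4641i|² + |2|² + |-5.0000-3.4641i|² + |2.0000+5.1962i|²) = (1/6)·144.0000 = 24.0000

Both sides agree, confirming Parseval's theorem.

Σ|x[n]|² = (1/N)Σ|X[k]|² = 24.0000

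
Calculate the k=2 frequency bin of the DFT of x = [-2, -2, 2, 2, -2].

X[2] = Σ(n=0 to 4) x[n] · ω_5^(2n) where ω_5 = e^(-2πi/5)
= (-2)·ω_5^0 + (-2)·ω_5^2 + (2)·ω_5^4 + (2)·ω_5^6 + (-2)·ω_5^8

X[2] = 2.4721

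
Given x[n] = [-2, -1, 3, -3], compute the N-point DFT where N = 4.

X[k] = Σ(n=0 to 3) x[n] · ω_4^(nk)
where ω_4 = e^(-2πi/4)

Computing each X[k]:
X[0] = -3
X[1] = -5-2i
X[2] = 5
X[3] = -5+2i

X = [-3, -5-2i, 5, -5+2i]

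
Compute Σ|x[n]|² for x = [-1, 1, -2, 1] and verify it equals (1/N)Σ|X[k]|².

Time domain:
Σ|x[n]|² = |-1|² + |1|² + |-2|² + |1|² = 7.0000

Frequency domain:
(1/4)Σ|X[k]|² = (1/4)(|-1|² + |1|² + |-5|² + |1|²) = (1/4)·28.0000 = 7.0000

Both sides agree, confirming Parseval's theorem.

Σ|x[n]|² = (1/N)Σ|X[k]|² = 7.0000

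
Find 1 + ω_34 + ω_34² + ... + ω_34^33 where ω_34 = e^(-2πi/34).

Sum of all nth roots of unity equals 0 for n > 1 (geometric series with r ≠ 1).

0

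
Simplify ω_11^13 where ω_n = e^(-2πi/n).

Since ω_11^11 = 1, powers reduce modulo 11.
13 mod 11 = 2
So ω_11^13 = ω_11^2 = e^(-2πi·2/11)

ω_11^13 = ω_11^2 = 0.4154-0.9096i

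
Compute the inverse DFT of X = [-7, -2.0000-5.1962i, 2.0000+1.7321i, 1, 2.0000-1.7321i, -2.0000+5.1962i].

x[n] = (1/6) Σ(k=0 to 5) X[k] · e^(2πikn/6)

Computing each x[n]:
x[0] = -1
x[1] = -1
x[2] = 1
x[3] = 0
x[4] = -3
x[5] = -3

x = [-1, -1, 1, 0, -3, -3]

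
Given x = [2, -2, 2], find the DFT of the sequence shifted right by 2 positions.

Time shift by 2: X_shifted[k] = ω_3^(2k) · X[k]
Shifted x = [-2, 2, 2]

DFT(x[n-2]) = [2, -4, -4]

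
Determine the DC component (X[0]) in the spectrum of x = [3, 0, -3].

X[0] = Σ(n=0 to 2) x[n] · ω_3^0 = Σ x[n]
= (3) + (0) + (-3)

X[0] = 0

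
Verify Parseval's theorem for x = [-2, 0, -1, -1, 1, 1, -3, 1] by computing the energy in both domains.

Time domain:
Σ|x[n]|² = |-2|² + |0|² + |-1|² + |-1|² + |1|² + |1|² + |-3|² + |1|² = 18.0000

Frequency domain:
(1/8)Σ|X[k]|² = (1/8)(|-4|² + |-2.2929+0.1213i|² + |3-1i|² + |-3.7071+4.1213i|² + |-6|² + |-3.7071-4.1213i|² + |3+1i|² + |-2.2929-0.1213i|²) = (1/8)·144.0000 = 18.0000

Both sides agree, confirming Parseval's theorem.

Σ|x[n]|² = (1/N)Σ|X[k]|² = 18.0000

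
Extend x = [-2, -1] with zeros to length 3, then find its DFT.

Original 2-point DFT: [-3, -1]
Zero-padded 3-point DFT provides frequency interpolation.

DFT_3([x, 0, ...]) = [-3, -1.5000+0.8660i, -1.5000-0.8660i]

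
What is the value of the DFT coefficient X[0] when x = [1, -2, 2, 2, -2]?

X[0] = Σ(n=0 to 4) x[n] · ω_5^0 = Σ x[n]
= (1) + (-2) + (2) + (2) + (-2)

X[0] = 1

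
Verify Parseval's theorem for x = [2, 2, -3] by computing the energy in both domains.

Time domain:
Σ|x[n]|² = |2|² + |2|² + |-3|² = 17.0000

Frequency domain:
(1/3)Σ|X[k]|² = (1/3)(|1|² + |2.5000-4.3301i|² + |2.5000+4.3301i|²) = (1/3)·51.0000 = 17.0000

Both sides agree, confirming Parseval's theorem.

Σ|x[n]|² = (1/N)Σ|X[k]|² = 17.0000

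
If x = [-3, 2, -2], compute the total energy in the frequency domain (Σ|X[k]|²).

Parseval: Σ|x[n]|² = (1/N)Σ|X[k]|², so Σ|X[k]|² = N·Σ|x[n]|² = 3·17.0000

Σ|X[k]|² = N·Σ|x[n]|² = 3·17.0000 = 51.0000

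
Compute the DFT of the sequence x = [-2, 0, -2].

X[k] = Σ(n=0 to 2) x[n] · ω_3^(nk)
where ω_3 = e^(-2πi/3)

Computing each X[k]:
X[0] = -4
X[1] = -1.0000-1.7321i
X[2] = -1.0000+1.7321i

X = [-4, -1.0000-1.7321i, -1.0000+1.7321i]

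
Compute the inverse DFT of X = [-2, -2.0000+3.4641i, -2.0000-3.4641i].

x[n] = (1/3) Σ(k=0 to 2) X[k] · e^(2πikn/3)

Computing each x[n]:
x[0] = -2
x[1] = -2
x[2] = 2

x = [-2, -2, 2]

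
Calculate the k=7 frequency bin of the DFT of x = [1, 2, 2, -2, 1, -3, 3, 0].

X[7] = Σ(n=0 to 7) x[n] · ω_8^(7n) where ω_8 = e^(-2πi/8)
= (1)·ω_8^0 + (2)·ω_8^7 + (2)·ω_8^14 + (-2)·ω_8^21 + (1)·ω_8^28 + (-3)·ω_8^35 + (3)·ω_8^42 + (0)·ω_8^49

X[7] = 4.9497+1.1213i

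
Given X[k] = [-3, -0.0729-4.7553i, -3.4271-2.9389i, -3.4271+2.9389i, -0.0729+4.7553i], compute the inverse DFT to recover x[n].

x[n] = (1/5) Σ(k=0 to 4) X[k] · e^(2πikn/5)

Computing each x[n]:
x[0] = -2
x[1] = 3
x[2] = -1
x[3] = -1
x[4] = -2

x = [-2, 3, -1, -1, -2]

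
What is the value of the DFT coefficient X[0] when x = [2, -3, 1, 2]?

X[0] = Σ(n=0 to 3) x[n] · ω_4^0 = Σ x[n]
= (2) + (-3) + (1) + (2)

X[0] = 2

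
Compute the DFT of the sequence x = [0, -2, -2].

X[k] = Σ(n=0 to 2) x[n] · ω_3^(nk)
where ω_3 = e^(-2πi/3)

Computing each X[k]:
X[0] = -4
X[1] = 2
X[2] = 2

X = [-4, 2, 2]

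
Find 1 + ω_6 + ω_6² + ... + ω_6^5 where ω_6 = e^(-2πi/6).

Sum of all nth roots of unity equals 0 for n > 1 (geometric series with r ≠ 1).

0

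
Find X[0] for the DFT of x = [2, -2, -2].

X[0] = Σ(n=0 to 2) x[n] · ω_3^0 = Σ x[n]
= (2) + (-2) + (-2)

X[0] = -2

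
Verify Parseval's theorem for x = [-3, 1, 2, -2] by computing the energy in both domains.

Time domain:
Σ|x[n]|² = |-3|² + |1|² + |2|² + |-2|² = 18.0000

Frequency domain:
(1/4)Σ|X[k]|² = (1/4)(|-2|² + |-5-3i|² + |0|² + |-5+3i|²) = (1/4)·72.0000 = 18.0000

Both sides agree, confirming Parseval's theorem.

Σ|x[n]|² = (1/N)Σ|X[k]|² = 18.0000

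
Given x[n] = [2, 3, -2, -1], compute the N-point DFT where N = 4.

X[k] = Σ(n=0 to 3) x[n] · ω_4^(nk)
where ω_4 = e^(-2πi/4)

Computing each X[k]:
X[0] = 2
X[1] = 4-4i
X[2] = -2
X[3] = 4+4i

X = [2, 4-4i, -2, 4+4i]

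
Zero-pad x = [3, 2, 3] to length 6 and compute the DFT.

Original 3-point DFT: [8, 0.5000+0.8660i, 0.5000-0.8660i]
Zero-padded 6-point DFT provides frequency interpolation.

DFT_6([x, 0, ...]) = [8, 2.5000-4.3301i, 0.5000+0.8660i, 4, 0.5000-0.8660i, 2.5000+4.3301i]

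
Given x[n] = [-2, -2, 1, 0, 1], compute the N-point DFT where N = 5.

X[k] = Σ(n=0 to 4) x[n] · ω_5^(nk)
where ω_5 = e^(-2πi/5)

Computing each X[k]:
X[0] = -2
X[1] = -3.1180+2.2654i
X[2] = -0.8820+2.7144i
X[3] = -0.8820-2.7144i
X[4] = -3.1180-2.2654i

X = [-2, -3.1180+2.2654i, -0.8820+2.7144i, -0.8820-2.7144i, -3.1180-2.2654i]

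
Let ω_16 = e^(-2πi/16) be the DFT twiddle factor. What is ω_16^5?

ω_16^5 = e^(-2πi·5/16)
= cos(-2π·5/16) + i·sin(-2π·5/16)
= cos(-10π/16) + i·sin(-10π/16)

ω_16^5 = cos(-10π/16) + i·sin(-10π/16) = -0.3827-0.9239i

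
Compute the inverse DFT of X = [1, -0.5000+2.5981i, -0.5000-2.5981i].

x[n] = (1/3) Σ(k=0 to 2) X[k] · e^(2πikn/3)

Computing each x[n]:
x[0] = 0
x[1] = -1
x[2] = 2

x = [0, -1, 2]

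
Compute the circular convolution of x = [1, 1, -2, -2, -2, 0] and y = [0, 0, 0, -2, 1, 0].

(x ⊛ y)[n] = Σ(m=0 to 5) x[m] · y[(n-m) mod 6]

Computing each output sample:
(x ⊛ y)[0] = 2
(x ⊛ y)[1] = 2
(x ⊛ y)[2] = -2
(x ⊛ y)[3] = -2
(x ⊛ y)[4] = -1
(x ⊛ y)[5] = 5

x ⊛ y = [2, 2, -2, -2, -1, 5]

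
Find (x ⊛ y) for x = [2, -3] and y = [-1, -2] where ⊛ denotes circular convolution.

(x ⊛ y)[n] = Σ(m=0 to 1) x[m] · y[(n-m) mod 2]

Computing each output sample:
(x ⊛ y)[0] = 4
(x ⊛ y)[1] = -1

x ⊛ y = [4, -1]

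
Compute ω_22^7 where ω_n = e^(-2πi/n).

ω_22^7 = e^(-2πi·7/22)
= cos(-2π·7/22) + i·sin(-2π·7/22)
= cos(-14π/22) + i·sin(-14π/22)

ω_22^7 = cos(-14π/22) + i·sin(-14π/22) = -0.4154-0.9096i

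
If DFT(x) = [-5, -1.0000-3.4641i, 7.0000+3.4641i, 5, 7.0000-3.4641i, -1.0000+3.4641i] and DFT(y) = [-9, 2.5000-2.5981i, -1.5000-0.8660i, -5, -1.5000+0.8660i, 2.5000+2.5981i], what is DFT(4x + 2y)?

By linearity: DFT(4x + 2y) = 4·DFT(x) + 2·DFT(y)
= 4·[-5, -1.0000-3.4641i, 7.0000+3.4641i, 5, 7.0000-3.4641i, -1.0000+3.4641i] + 2·[-9, 2.5000-2.5981i, -1.5000-0.8660i, -5, -1.5000+0.8660i, 2.5000+2.5981i]

Computing element-wise:
Z[0] = 4·(-5) + 2·(-9) = -38
Z[1] = 4·(-1.0000-3.4641i) + 2·(2.5000-2.5981i) = 1.0000-19.0526i
Z[2] = 4·(7.0000+3.4641i) + 2·(-1.5000-0.8660i) = 25.0000+12.1244i
Z[3] = 4·(5) + 2·(-5) = 10
Z[4] = 4·(7.0000-3.4641i) + 2·(-1.5000+0.8660i) = 25.0000-12.1244i
Z[5] = 4·(-1.0000+3.4641i) + 2·(2.5000+2.5981i) = 1.0000+19.0526i

DFT(4x + 2y) = 4·X + 2·Y = [-38, 1.0000-19.0526i, 25.0000+12.1244i, 10, 25.0000-12.1244i, 1.0000+19.0526i]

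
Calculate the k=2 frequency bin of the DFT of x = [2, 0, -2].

X[2] = Σ(n=0 to 2) x[n] · ω_3^(2n) where ω_3 = e^(-2πi/3)
= (2)·ω_3^0 + (0)·ω_3^2 + (-2)·ω_3^4

X[2] = 3.0000+1.7321i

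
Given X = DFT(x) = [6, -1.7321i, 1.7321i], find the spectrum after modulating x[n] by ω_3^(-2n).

Modulation property: DFT(ω_3^(-2n)·x[n]) = X[(k-2) mod 3], so circularly shift X by 2 positions.

X[k-2] = [-1.7321i, 1.7321i, 6]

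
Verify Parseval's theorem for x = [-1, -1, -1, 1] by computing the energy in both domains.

Time domain:
Σ|x[n]|² = |-1|² + |-1|² + |-1|² + |1|² = 4.0000

Frequency domain:
(1/4)Σ|X[k]|² = (1/4)(|-2|² + |2i|² + |-2|² + |-2i|²) = (1/4)·16.0000 = 4.0000

Both sides agree, confirming Parseval's theorem.

Σ|x[n]|² = (1/N)Σ|X[k]|² = 4.0000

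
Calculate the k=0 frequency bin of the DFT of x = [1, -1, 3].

X[0] = Σ(n=0 to 2) x[n] · ω_3^0 = Σ x[n]
= (1) + (-1) + (3)

X[0] = 3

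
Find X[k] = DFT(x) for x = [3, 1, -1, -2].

X[k] = Σ(n=0 to 3) x[n] · ω_4^(nk)
where ω_4 = e^(-2πi/4)

Computing each X[k]:
X[0] = 1
X[1] = 4-3i
X[2] = 3
X[3] = 4+3i

X = [1, 4-3i, 3, 4+3i]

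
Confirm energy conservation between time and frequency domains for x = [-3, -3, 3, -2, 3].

Time domain:
Σ|x[n]|² = |-3|² + |-3|² + |3|² + |-2|² + |3|² = 40.0000

Frequency domain:
(1/5)Σ|X[k]|² = (1/5)(|-2|² + |-3.8090+2.7674i|² + |-2.6910+8.2820i|² + |-2.6910-8.2820i|² + |-3.8090-2.7674i|²) = (1/5)·200.0000 = 40.0000

Both sides agree, confirming Parseval's theorem.

Σ|x[n]|² = (1/N)Σ|X[k]|² = 40.0000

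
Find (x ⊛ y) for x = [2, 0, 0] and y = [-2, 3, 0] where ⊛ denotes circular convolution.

(x ⊛ y)[n] = Σ(m=0 to 2) x[m] · y[(n-m) mod 3]

Computing each output sample:
(x ⊛ y)[0] = -4
(x ⊛ y)[1] = 6
(x ⊛ y)[2] = 0

x ⊛ y = [-4, 6, 0]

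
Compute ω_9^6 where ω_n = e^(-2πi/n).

ω_9^6 = e^(-2πi·6/9)
= cos(-2π·6/9) + i·sin(-2π·6/9)
= cos(-12π/9) + i·sin(-12π/9)

ω_9^6 = cos(-12π/9) + i·sin(-12π/9) = -0.5000+0.8660i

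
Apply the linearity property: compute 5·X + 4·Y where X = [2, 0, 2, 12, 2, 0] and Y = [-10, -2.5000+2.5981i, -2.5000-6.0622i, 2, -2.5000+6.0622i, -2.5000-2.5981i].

By linearity: DFT(5x + 4y) = 5·DFT(x) + 4·DFT(y)
= 5·[2, 0, 2, 12, 2, 0] + 4·[-10, -2.5000+2.5981i, -2.5000-6.0622i, 2, -2.5000+6.0622i, -2.5000-2.5981i]

Computing element-wise:
Z[0] = 5·(2) + 4·(-10) = -30
Z[1] = 5·(0) + 4·(-2.5000+2.5981i) = -10.0000+10.3924i
Z[2] = 5·(2) + 4·(-2.5000-6.0622i) = -24.2488i
Z[3] = 5·(12) + 4·(2) = 68
Z[4] = 5·(2) + 4·(-2.5000+6.0622i) = 24.2488i
Z[5] = 5·(0) + 4·(-2.5000-2.5981i) = -10.0000-10.3924i

DFT(5x + 4y) = 5·X + 4·Y = [-30, -10.0000+10.3924i, -24.2488i, 68, 24.2488i, -10.0000-10.3924i]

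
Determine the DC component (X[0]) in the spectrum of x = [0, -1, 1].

X[0] = Σ(n=0 to 2) x[n] · ω_3^0 = Σ x[n]
= (0) + (-1) + (1)

X[0] = 0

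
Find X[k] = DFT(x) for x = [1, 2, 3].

X[k] = Σ(n=0 to 2) x[n] · ω_3^(nk)
where ω_3 = e^(-2πi/3)

Computing each X[k]:
X[0] = 6
X[1] = -1.5000+0.8660i
X[2] = -1.5000-0.8660i

X = [6, -1.5000+0.8660i, -1.5000-0.8660i]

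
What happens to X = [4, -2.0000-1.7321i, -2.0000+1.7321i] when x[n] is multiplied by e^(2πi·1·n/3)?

Modulation property: DFT(ω_3^(-1n)·x[n]) = X[(k-1) mod 3], so circularly shift X by 1 positions.

X[k-1] = [-2.0000+1.7321i, 4, -2.0000-1.7321i]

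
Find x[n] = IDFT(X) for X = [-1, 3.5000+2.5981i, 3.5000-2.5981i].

x[n] = (1/3) Σ(k=0 to 2) X[k] · e^(2πikn/3)

Computing each x[n]:
x[0] = 2
x[1] = -3
x[2] = 0

x = [2, -3, 0]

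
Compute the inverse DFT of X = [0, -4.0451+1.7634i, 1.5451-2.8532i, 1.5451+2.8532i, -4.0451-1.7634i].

x[n] = (1/5) Σ(k=0 to 4) X[k] · e^(2πikn/5)

Computing each x[n]:
x[0] = -1
x[1] = -1
x[2] = 0
x[3] = 3
x[4] = -1

x = [-1, -1, 0, 3, -1]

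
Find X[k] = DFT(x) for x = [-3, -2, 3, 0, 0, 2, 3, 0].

X[k] = Σ(n=0 to 7) x[n] · ω_8^(nk)
where ω_8 = e^(-2πi/8)

Computing each X[k]:
X[0] = 3
X[1] = -5.8284+2.8284i
X[2] = -9
X[3] = -0.1716+2.8284i
X[4] = 3
X[5] = -0.1716-2.8284i
X[6] = -9
X[7] = -5.8284-2.8284i

X = [3, -5.8284+2.8284i, -9, -0.1716+2.8284i, 3, -0.1716-2.8284i, -9, -5.8284-2.8284i]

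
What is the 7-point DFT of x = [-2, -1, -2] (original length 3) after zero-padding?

Original 3-point DFT: [-5, -0.5000-0.8660i, -0.5000+0.8660i]
Zero-padded 7-point DFT provides frequency interpolation.

DFT_7([x, 0, ...]) = [-5, -2.1784+2.7317i, 0.0245+0.1072i, -2.3460-1.1298i, -2.3460+1.1298i, 0.0245-0.1072i, -2.1784-2.7317i]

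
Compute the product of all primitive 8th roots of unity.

The primitive 8th roots of unity are ω_8^k for k coprime to 8: k ∈ {1, 3, 5, 7}
Their product equals the constant term of the cyclotomic polynomial Φ_8(x) up to sign.
For n ≥ 3, the product of all primitive nth roots of unity is 1. (For n=1 it is 1; for n=2 it is -1.)

1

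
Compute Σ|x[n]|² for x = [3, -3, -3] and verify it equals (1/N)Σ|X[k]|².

Time domain:
Σ|x[n]|² = |3|² + |-3|² + |-3|² = 27.0000

Frequency domain:
(1/3)Σ|X[k]|² = (1/3)(|-3|² + |6|² + |6|²) = (1/3)·81.0000 = 27.0000

Both sides agree, confirming Parseval's theorem.

Σ|x[n]|² = (1/N)Σ|X[k]|² = 27.0000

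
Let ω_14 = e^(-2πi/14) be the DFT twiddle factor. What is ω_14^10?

ω_14^10 = e^(-2πi·10/14)
= cos(-2π·10/14) + i·sin(-2π·10/14)
= cos(-20π/14) + i·sin(-20π/14)

ω_14^10 = cos(-20π/14) + i·sin(-20π/14) = -0.2225+0.9749i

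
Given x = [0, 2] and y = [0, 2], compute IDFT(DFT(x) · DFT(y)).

(x ⊛ y)[n] = Σ(m=0 to 1) x[m] · y[(n-m) mod 2]

Computing each output sample:
(x ⊛ y)[0] = 4
(x ⊛ y)[1] = 0

x ⊛ y = [4, 0]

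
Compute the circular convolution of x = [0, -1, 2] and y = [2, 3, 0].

(x ⊛ y)[n] = Σ(m=0 to 2) x[m] · y[(n-m) mod 3]

Computing each output sample:
(x ⊛ y)[0] = 6
(x ⊛ y)[1] = -2
(x ⊛ y)[2] = 1

x ⊛ y = [6, -2, 1]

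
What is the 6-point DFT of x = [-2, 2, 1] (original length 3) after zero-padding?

Original 3-point DFT: [1, -3.5000-0.8660i, -3.5000+0.8660i]
Zero-padded 6-point DFT provides frequency interpolation.

DFT_6([x, 0, ...]) = [1, -1.5000-2.5981i, -3.5000-0.8660i, -3, -3.5000+0.8660i, -1.5000+2.5981i]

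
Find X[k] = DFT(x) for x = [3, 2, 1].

X[k] = Σ(n=0 to 2) x[n] · ω_3^(nk)
where ω_3 = e^(-2πi/3)

Computing each X[k]:
X[0] = 6
X[1] = 1.5000-0.8660i
X[2] = 1.5000+0.8660i

X = [6, 1.5000-0.8660i, 1.5000+0.8660i]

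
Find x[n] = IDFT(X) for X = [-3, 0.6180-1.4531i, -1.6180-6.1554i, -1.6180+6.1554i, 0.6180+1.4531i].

x[n] = (1/5) Σ(k=0 to 4) X[k] · e^(2πikn/5)

Computing each x[n]:
x[0] = -1
x[1] = 2
x[2] = -3
x[3] = 1
x[4] = -2

x = [-1, 2, -3, 1, -2]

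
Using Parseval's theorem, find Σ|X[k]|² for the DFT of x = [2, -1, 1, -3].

Parseval: Σ|x[n]|² = (1/N)Σ|X[k]|², so Σ|X[k]|² = N·Σ|x[n]|² = 4·15.0000

Σ|X[k]|² = N·Σ|x[n]|² = 4·15.0000 = 60.0000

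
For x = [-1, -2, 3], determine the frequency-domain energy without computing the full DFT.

Parseval: Σ|x[n]|² = (1/N)Σ|X[k]|², so Σ|X[k]|² = N·Σ|x[n]|² = 3·14.0000

Σ|X[k]|² = N·Σ|x[n]|² = 3·14.0000 = 42.0000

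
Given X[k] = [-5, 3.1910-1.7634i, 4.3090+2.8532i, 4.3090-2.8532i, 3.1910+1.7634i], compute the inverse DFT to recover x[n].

x[n] = (1/5) Σ(k=0 to 4) X[k] · e^(2πikn/5)

Computing each x[n]:
x[0] = 2
x[1] = -2
x[2] = 0
x[3] = -3
x[4] = -2

x = [2, -2, 0, -3, -2]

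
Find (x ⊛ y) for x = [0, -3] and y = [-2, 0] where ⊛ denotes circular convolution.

(x ⊛ y)[n] = Σ(m=0 to 1) x[m] · y[(n-m) mod 2]

Computing each output sample:
(x ⊛ y)[0] = 0
(x ⊛ y)[1] = 6

x ⊛ y = [0, 6]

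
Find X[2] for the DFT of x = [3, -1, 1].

X[2] = Σ(n=0 to 2) x[n] · ω_3^(2n) where ω_3 = e^(-2πi/3)
= (3)·ω_3^0 + (-1)·ω_3^2 + (1)·ω_3^4

X[2] = 3.0000-1.7321i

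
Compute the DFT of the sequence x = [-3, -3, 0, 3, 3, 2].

X[k] = Σ(n=0 to 5) x[n] · ω_6^(nk)
where ω_6 = e^(-2πi/6)

Computing each X[k]:
X[0] = 2
X[1] = -8.0000+6.9282i
X[2] = -1.0000+1.7321i
X[3] = -2
X[4] = -1.0000-1.7321i
X[5] = -8.0000-6.9282i

X = [2, -8.0000+6.9282i, -1.0000+1.7321i, -2, -1.0000-1.7321i, -8.0000-6.9282i]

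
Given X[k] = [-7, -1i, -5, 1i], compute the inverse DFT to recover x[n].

x[n] = (1/4) Σ(k=0 to 3) X[k] · e^(2πikn/4)

Computing each x[n]:
x[0] = -3
x[1] = 0
x[2] = -3
x[3] = -1

x = [-3, 0, -3, -1]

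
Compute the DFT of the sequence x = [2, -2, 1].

X[k] = Σ(n=0 to 2) x[n] · ω_3^(nk)
where ω_3 = e^(-2πi/3)

Computing each X[k]:
X[0] = 1
X[1] = 2.5000+2.5981i
X[2] = 2.5000-2.5981i

X = [1, 2.5000+2.5981i, 2.5000-2.5981i]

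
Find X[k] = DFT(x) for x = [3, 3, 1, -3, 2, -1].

X[k] = Σ(n=0 to 5) x[n] · ω_6^(nk)
where ω_6 = e^(-2πi/6)

Computing each X[k]:
X[0] = 5
X[1] = 5.5000-2.5981i
X[2] = -2.5000-4.3301i
X[3] = 7
X[4] = -2.5000+4.3301i
X[5] = 5.5000+2.5981i

X = [5, 5.5000-2.5981i, -2.5000-4.3301i, 7, -2.5000+4.3301i, 5.5000+2.5981i]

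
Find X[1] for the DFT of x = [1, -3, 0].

X[1] = Σ(n=0 to 2) x[n] · ω_3^(1n) where ω_3 = e^(-2πi/3)
= (1)·ω_3^0 + (-3)·ω_3^1 + (0)·ω_3^2

X[1] = 2.5000+2.5981i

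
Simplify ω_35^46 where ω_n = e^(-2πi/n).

Since ω_35^35 = 1, powers reduce modulo 35.
46 mod 35 = 11
So ω_35^46 = ω_35^11 = e^(-2πi·11/35)

ω_35^46 = ω_35^11 = -0.3930-0.9195i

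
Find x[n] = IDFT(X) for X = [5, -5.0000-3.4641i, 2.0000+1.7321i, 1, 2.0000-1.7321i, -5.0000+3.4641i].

x[n] = (1/6) Σ(k=0 to 5) X[k] · e^(2πikn/6)

Computing each x[n]:
x[0] = 0
x[1] = 0
x[2] = 3
x[3] = 3
x[4] = 0
x[5] = -1

x = [0, 0, 3, 3, 0, -1]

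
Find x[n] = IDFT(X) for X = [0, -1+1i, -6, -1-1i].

x[n] = (1/4) Σ(k=0 to 3) X[k] · e^(2πikn/4)

Computing each x[n]:
x[0] = -2
x[1] = 1
x[2] = -1
x[3] = 2

x = [-2, 1, -1, 2]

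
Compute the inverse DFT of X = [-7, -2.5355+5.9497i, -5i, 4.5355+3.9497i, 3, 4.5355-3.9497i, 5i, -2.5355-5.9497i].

x[n] = (1/8) Σ(k=0 to 7) X[k] · e^(2πikn/8)

Computing each x[n]:
x[0] = 0
x[1] = -3
x[2] = -1
x[3] = -3
x[4] = -1
x[5] = 3
x[6] = 0
x[7] = -2

x = [0, -3, -1, -3, -1, 3, 0, -2]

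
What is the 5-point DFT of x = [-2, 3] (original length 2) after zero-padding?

Original 2-point DFT: [1, -5]
Zero-padded 5-point DFT provides frequency interpolation.

DFT_5([x, 0, ...]) = [1, -1.0729-2.8532i, -4.4271-1.7634i, -4.4271+1.7634i, -1.0729+2.8532i]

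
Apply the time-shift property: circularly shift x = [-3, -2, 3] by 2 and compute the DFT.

Time shift by 2: X_shifted[k] = ω_3^(2k) · X[k]
Shifted x = [-2, 3, -3]

DFT(x[n-2]) = [-2, -2.0000-5.1962i, -2.0000+5.1962i]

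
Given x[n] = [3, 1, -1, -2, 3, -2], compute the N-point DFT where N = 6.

X[k] = Σ(n=0 to 5) x[n] · ω_6^(nk)
where ω_6 = e^(-2πi/6)

Computing each X[k]:
X[0] = 2
X[1] = 3.5000+0.8660i
X[2] = 0.5000-6.0622i
X[3] = 8
X[4] = 0.5000+6.0622i
X[5] = 3.5000-0.8660i

X = [2, 3.5000+0.8660i, 0.5000-6.0622i, 8, 0.5000+6.0622i, 3.5000-0.8660i]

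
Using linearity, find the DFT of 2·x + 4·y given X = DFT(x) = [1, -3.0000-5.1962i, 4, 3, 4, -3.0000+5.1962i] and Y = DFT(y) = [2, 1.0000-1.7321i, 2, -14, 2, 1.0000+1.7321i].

By linearity: DFT(2x + 4y) = 2·DFT(x) + 4·DFT(y)
= 2·[1, -3.0000-5.1962i, 4, 3, 4, -3.0000+5.1962i] + 4·[2, 1.0000-1.7321i, 2, -14, 2, 1.0000+1.7321i]

Computing element-wise:
Z[0] = 2·(1) + 4·(2) = 10
Z[1] = 2·(-3.0000-5.1962i) + 4·(1.0000-1.7321i) = -2.0000-17.3208i
Z[2] = 2·(4) + 4·(2) = 16
Z[3] = 2·(3) + 4·(-14) = -50
Z[4] = 2·(4) + 4·(2) = 16
Z[5] = 2·(-3.0000+5.1962i) + 4·(1.0000+1.7321i) = -2.0000+17.3208i

DFT(2x + 4y) = 2·X + 4·Y = [10, -2.0000-17.3208i, 16, -50, 16, -2.0000+17.3208i]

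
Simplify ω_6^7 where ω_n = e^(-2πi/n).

Since ω_6^6 = 1, powers reduce modulo 6.
7 mod 6 = 1
So ω_6^7 = ω_6^1 = e^(-2πi·1/6)

ω_6^7 = ω_6^1 = 0.5000-0.8660i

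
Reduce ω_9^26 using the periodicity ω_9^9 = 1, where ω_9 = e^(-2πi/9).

Since ω_9^9 = 1, powers reduce modulo 9.
26 mod 9 = 8
So ω_9^26 = ω_9^8 = e^(-2πi·8/9)

ω_9^26 = ω_9^8 = 0.7660+0.6428i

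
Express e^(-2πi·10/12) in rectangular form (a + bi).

ω_12^10 = e^(-2πi·10/12)
= cos(-2π·10/12) + i·sin(-2π·10/12)
= cos(-20π/12) + i·sin(-20π/12)

ω_12^10 = cos(-20π/12) + i·sin(-20π/12) = 0.5000+0.8660i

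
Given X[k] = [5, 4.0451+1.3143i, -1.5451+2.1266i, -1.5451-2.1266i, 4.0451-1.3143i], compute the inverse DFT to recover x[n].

x[n] = (1/5) Σ(k=0 to 4) X[k] · e^(2πikn/5)

Computing each x[n]:
x[0] = 2
x[1] = 1
x[2] = 0
x[3] = -1
x[4] = 3

x = [2, 1, 0, -1, 3]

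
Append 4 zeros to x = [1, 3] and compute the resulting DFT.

Original 2-point DFT: [4, -2]
Zero-padded 6-point DFT provides frequency interpolation.

DFT_6([x, 0, ...]) = [4, 2.5000-2.5981i, -0.5000-2.5981i, -2, -0.5000+2.5981i, 2.5000+2.5981i]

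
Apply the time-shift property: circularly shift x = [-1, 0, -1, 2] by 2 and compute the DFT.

Time shift by 2: X_shifted[k] = ω_4^(2k) · X[k]
Shifted x = [-1, 2, -1, 0]

DFT(x[n-2]) = [0, -2i, -4, 2i]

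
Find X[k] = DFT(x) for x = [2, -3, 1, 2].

X[k] = Σ(n=0 to 3) x[n] · ω_4^(nk)
where ω_4 = e^(-2πi/4)

Computing each X[k]:
X[0] = 2
X[1] = 1+5i
X[2] = 4
X[3] = 1-5i

X = [2, 1+5i, 4, 1-5i]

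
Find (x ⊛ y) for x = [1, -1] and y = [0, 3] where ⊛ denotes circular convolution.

(x ⊛ y)[n] = Σ(m=0 to 1) x[m] · y[(n-m) mod 2]

Computing each output sample:
(x ⊛ y)[0] = -3
(x ⊛ y)[1] = 3

x ⊛ y = [-3, 3]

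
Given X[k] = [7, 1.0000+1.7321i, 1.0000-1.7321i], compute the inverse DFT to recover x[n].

x[n] = (1/3) Σ(k=0 to 2) X[k] · e^(2πikn/3)

Computing each x[n]:
x[0] = 3
x[1] = 1
x[2] = 3

x = [3, 1, 3]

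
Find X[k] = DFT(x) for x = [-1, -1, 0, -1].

X[k] = Σ(n=0 to 3) x[n] · ω_4^(nk)
where ω_4 = e^(-2πi/4)

Computing each X[k]:
X[0] = -3
X[1] = -1
X[2] = 1
X[3] = -1

X = [-3, -1, 1, -1]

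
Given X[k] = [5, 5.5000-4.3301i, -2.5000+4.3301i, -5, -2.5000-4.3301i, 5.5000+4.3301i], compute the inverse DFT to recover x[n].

x[n] = (1/6) Σ(k=0 to 5) X[k] · e^(2πikn/6)

Computing each x[n]:
x[0] = 1
x[1] = 3
x[2] = 2
x[3] = -1
x[4] = -3
x[5] = 3

x = [1, 3, 2, -1, -3, 3]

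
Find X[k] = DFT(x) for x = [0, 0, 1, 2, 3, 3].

X[k] = Σ(n=0 to 5) x[n] · ω_6^(nk)
where ω_6 = e^(-2πi/6)

Computing each X[k]:
X[0] = 9
X[1] = -2.5000+4.3301i
X[2] = -1.5000+0.8660i
X[3] = -1
X[4] = -1.5000-0.8660i
X[5] = -2.5000-4.3301i

X = [9, -2.5000+4.3301i, -1.5000+0.8660i, -1, -1.5000-0.8660i, -2.5000-4.3301i]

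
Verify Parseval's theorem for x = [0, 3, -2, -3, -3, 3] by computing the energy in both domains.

Time domain:
Σ|x[n]|² = |0|² + |3|² + |-2|² + |-3|² + |-3|² + |3|² = 40.0000

Frequency domain:
(1/6)Σ|X[k]|² = (1/6)(|-2|² + |8.5000-0.8660i|² + |-3.5000+0.8660i|² + |-8|² + |-3.5000-0.8660i|² + |8.5000+0.8660i|²) = (1/6)·240.0000 = 40.0000

Both sides agree, confirming Parseval's theorem.

Σ|x[n]|² = (1/N)Σ|X[k]|² = 40.0000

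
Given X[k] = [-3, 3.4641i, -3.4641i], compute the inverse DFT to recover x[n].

x[n] = (1/3) Σ(k=0 to 2) X[k] · e^(2πikn/3)

Computing each x[n]:
x[0] = -1
x[1] = -3
x[2] = 1

x = [-1, -3, 1]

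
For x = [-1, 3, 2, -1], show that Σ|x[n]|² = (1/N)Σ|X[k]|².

Time domain:
Σ|x[n]|² = |-1|² + |3|² + |2|² + |-1|² = 15.0000

Frequency domain:
(1/4)Σ|X[k]|² = (1/4)(|3|² + |-3-4i|² + |-1|² + |-3+4i|²) = (1/4)·60.0000 = 15.0000

Both sides agree, confirming Parseval's theorem.

Σ|x[n]|² = (1/N)Σ|X[k]|² = 15.0000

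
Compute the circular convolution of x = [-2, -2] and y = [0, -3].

(x ⊛ y)[n] = Σ(m=0 to 1) x[m] · y[(n-m) mod 2]

Computing each output sample:
(x ⊛ y)[0] = 6
(x ⊛ y)[1] = 6

x ⊛ y = [6, 6]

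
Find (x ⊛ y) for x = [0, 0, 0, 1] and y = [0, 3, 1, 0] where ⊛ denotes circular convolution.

(x ⊛ y)[n] = Σ(m=0 to 3) x[m] · y[(n-m) mod 4]

Computing each output sample:
(x ⊛ y)[0] = 3
(x ⊛ y)[1] = 1
(x ⊛ y)[2] = 0
(x ⊛ y)[3] = 0

x ⊛ y = [3, 1, 0, 0]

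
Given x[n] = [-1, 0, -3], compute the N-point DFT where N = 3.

X[k] = Σ(n=0 to 2) x[n] · ω_3^(nk)
where ω_3 = e^(-2πi/3)

Computing each X[k]:
X[0] = -4
X[1] = 0.5000-2.5981i
X[2] = 0.5000+2.5981i

X = [-4, 0.5000-2.5981i, 0.5000+2.5981i]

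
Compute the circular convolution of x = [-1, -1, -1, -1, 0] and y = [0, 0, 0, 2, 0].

(x ⊛ y)[n] = Σ(m=0 to 4) x[m] · y[(n-m) mod 5]

Computing each output sample:
(x ⊛ y)[0] = -2
(x ⊛ y)[1] = -2
(x ⊛ y)[2] = 0
(x ⊛ y)[3] = -2
(x ⊛ y)[4] = -2

x ⊛ y = [-2, -2, 0, -2, -2]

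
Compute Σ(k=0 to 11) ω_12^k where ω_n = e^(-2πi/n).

Sum of all nth roots of unity equals 0 for n > 1 (geometric series with r ≠ 1).

0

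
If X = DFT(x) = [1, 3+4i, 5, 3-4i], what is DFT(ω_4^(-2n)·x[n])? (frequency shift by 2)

Modulation property: DFT(ω_4^(-2n)·x[n]) = X[(k-2) mod 4], so circularly shift X by 2 positions.

X[k-2] = [5, 3-4i, 1, 3+4i]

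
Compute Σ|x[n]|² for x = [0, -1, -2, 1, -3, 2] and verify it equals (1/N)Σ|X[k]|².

Time domain:
Σ|x[n]|² = |0|² + |-1|² + |-2|² + |1|² + |-3|² + |2|² = 19.0000

Frequency domain:
(1/6)Σ|X[k]|² = (1/6)(|-3|² + |2.0000+1.7321i|² + |3.0000+3.4641i|² + |-7|² + |3.0000-3.4641i|² + |2.0000-1.7321i|²) = (1/6)·114.0000 = 19.0000

Both sides agree, confirming Parseval's theorem.

Σ|x[n]|² = (1/N)Σ|X[k]|² = 19.0000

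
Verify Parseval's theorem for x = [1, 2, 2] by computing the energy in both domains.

Time domain:
Σ|x[n]|² = |1|² + |2|² + |2|² = 9.0000

Frequency domain:
(1/3)Σ|X[k]|² = (1/3)(|5|² + |-1|² + |-1|²) = (1/3)·27.0000 = 9.0000

Both sides agree, confirming Parseval's theorem.

Σ|x[n]|² = (1/N)Σ|X[k]|² = 9.0000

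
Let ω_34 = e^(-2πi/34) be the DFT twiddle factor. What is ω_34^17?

ω_34^17 = e^(-2πi·17/34)
= cos(-2π·17/34) + i·sin(-2π·17/34)
= cos(-34π/34) + i·sin(-34π/34)

ω_34^17 = cos(-34π/34) + i·sin(-34π/34) = -1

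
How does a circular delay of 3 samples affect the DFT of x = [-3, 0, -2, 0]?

Time shift by 3: X_shifted[k] = ω_4^(3k) · X[k]
Shifted x = [0, -2, 0, -3]

DFT(x[n-3]) = [-5, -1i, 5, 1i]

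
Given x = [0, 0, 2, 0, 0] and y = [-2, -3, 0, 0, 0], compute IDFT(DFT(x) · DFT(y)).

(x ⊛ y)[n] = Σ(m=0 to 4) x[m] · y[(n-m) mod 5]

Computing each output sample:
(x ⊛ y)[0] = 0
(x ⊛ y)[1] = 0
(x ⊛ y)[2] = -4
(x ⊛ y)[3] = -6
(x ⊛ y)[4] = 0

x ⊛ y = [0, 0, -4, -6, 0]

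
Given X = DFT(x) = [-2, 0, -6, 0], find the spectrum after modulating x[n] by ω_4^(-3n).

Modulation property: DFT(ω_4^(-3n)·x[n]) = X[(k-3) mod 4], so circularly shift X by 3 positions.

X[k-3] = [0, -6, 0, -2]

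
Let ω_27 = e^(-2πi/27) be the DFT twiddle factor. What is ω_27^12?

ω_27^12 = e^(-2πi·12/27)
= cos(-2π·12/27) + i·sin(-2π·12/27)
= cos(-24π/27) + i·sin(-24π/27)

ω_27^12 = cos(-24π/27) + i·sin(-24π/27) = -0.9397-0.3420i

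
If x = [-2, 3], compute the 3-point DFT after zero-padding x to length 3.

Original 2-point DFT: [1, -5]
Zero-padded 3-point DFT provides frequency interpolation.

DFT_3([x, 0, ...]) = [1, -3.5000-2.5981i, -3.5000+2.5981i]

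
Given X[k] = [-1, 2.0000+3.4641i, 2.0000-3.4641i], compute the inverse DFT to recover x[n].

x[n] = (1/3) Σ(k=0 to 2) X[k] · e^(2πikn/3)

Computing each x[n]:
x[0] = 1
x[1] = -3
x[2] = 1

x = [1, -3, 1]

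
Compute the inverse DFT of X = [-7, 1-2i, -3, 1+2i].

x[n] = (1/4) Σ(k=0 to 3) X[k] · e^(2πikn/4)

Computing each x[n]:
x[0] = -2
x[1] = 0
x[2] = -3
x[3] = -2

x = [-2, 0, -3, -2]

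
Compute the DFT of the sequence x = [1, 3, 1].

X[k] = Σ(n=0 to 2) x[n] · ω_3^(nk)
where ω_3 = e^(-2πi/3)

Computing each X[k]:
X[0] = 5
X[1] = -1.0000-1.7321i
X[2] = -1.0000+1.7321i

X = [5, -1.0000-1.7321i, -1.0000+1.7321i]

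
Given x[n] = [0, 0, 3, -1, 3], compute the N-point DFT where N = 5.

X[k] = Σ(n=0 to 4) x[n] · ω_5^(nk)
where ω_5 = e^(-2πi/5)

Computing each X[k]:
X[0] = 5
X[1] = -0.6910+0.5020i
X[2] = -1.8090+5.5676i
X[3] = -1.8090-5.5676i
X[4] = -0.6910-0.5020i

X = [5, -0.6910+0.5020i, -1.8090+5.5676i, -1.8090-5.5676i, -0.6910-0.5020i]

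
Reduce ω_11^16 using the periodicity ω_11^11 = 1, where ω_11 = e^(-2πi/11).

Since ω_11^11 = 1, powers reduce modulo 11.
16 mod 11 = 5
So ω_11^16 = ω_11^5 = e^(-2πi·5/11)

ω_11^16 = ω_11^5 = -0.9595-0.2817i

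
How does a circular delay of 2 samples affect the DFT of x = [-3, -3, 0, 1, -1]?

Time shift by 2: X_shifted[k] = ω_5^(2k) · X[k]
Shifted x = [1, -1, -3, -3, 0]

DFT(x[n-2]) = [-6, 5.5451+0.9511i, -0.0451+0.5878i, -0.0451-0.5878i, 5.5451-0.9511i]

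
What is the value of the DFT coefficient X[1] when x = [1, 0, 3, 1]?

X[1] = Σ(n=0 to 3) x[n] · ω_4^(1n) where ω_4 = e^(-2πi/4)
= (1)·ω_4^0 + (0)·ω_4^1 + (3)·ω_4^2 + (1)·ω_4^3

X[1] = -2+1i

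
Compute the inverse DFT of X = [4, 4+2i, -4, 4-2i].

x[n] = (1/4) Σ(k=0 to 3) X[k] · e^(2πikn/4)

Computing each x[n]:
x[0] = 2
x[1] = 1
x[2] = -2
x[3] = 3

x = [2, 1, -2, 3]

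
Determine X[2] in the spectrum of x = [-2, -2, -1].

X[2] = Σ(n=0 to 2) x[n] · ω_3^(2n) where ω_3 = e^(-2πi/3)
= (-2)·ω_3^0 + (-2)·ω_3^2 + (-1)·ω_3^4

X[2] = -0.5000-0.8660i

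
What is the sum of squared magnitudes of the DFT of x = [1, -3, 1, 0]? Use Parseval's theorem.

Parseval: Σ|x[n]|² = (1/N)Σ|X[k]|², so Σ|X[k]|² = N·Σ|x[n]|² = 4·11.0000

Σ|X[k]|² = N·Σ|x[n]|² = 4·11.0000 = 44.0000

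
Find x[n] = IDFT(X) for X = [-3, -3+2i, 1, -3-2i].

x[n] = (1/4) Σ(k=0 to 3) X[k] · e^(2πikn/4)

Computing each x[n]:
x[0] = -2
x[1] = -2
x[2] = 1
x[3] = 0

x = [-2, -2, 1, 0]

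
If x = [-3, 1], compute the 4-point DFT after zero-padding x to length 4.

Original 2-point DFT: [-2, -4]
Zero-padded 4-point DFT provides frequency interpolation.

DFT_4([x, 0, ...]) = [-2, -3-1i, -4, -3+1i]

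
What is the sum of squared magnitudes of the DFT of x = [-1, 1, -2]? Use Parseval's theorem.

Parseval: Σ|x[n]|² = (1/N)Σ|X[k]|², so Σ|X[k]|² = N·Σ|x[n]|² = 3·6.0000

Σ|X[k]|² = N·Σ|x[n]|² = 3·6.0000 = 18.0000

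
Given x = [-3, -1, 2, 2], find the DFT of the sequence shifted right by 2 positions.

Time shift by 2: X_shifted[k] = ω_4^(2k) · X[k]
Shifted x = [2, 2, -3, -1]

DFT(x[n-2]) = [0, 5-3i, -2, 5+3i]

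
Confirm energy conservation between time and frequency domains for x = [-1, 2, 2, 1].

Time domain:
Σ|x[n]|² = |-1|² + |2|² + |2|² + |1|² = 10.0000

Frequency domain:
(1/4)Σ|X[k]|² = (1/4)(|4|² + |-3-1i|² + |-2|² + |-3+1i|²) = (1/4)·40.0000 = 10.0000

Both sides agree, confirming Parseval's theorem.

Σ|x[n]|² = (1/N)Σ|X[k]|² = 10.0000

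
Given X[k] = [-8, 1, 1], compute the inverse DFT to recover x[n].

x[n] = (1/3) Σ(k=0 to 2) X[k] · e^(2πikn/3)

Computing each x[n]:
x[0] = -2
x[1] = -3
x[2] = -3

x = [-2, -3, -3]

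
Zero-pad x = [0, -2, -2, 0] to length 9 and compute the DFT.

Original 4-point DFT: [-4, 2+2i, 0, 2-2i]
Zero-padded 9-point DFT provides frequency interpolation.

DFT_9([x, 0, ...]) = [-4, -1.8794+3.2552i, 1.5321+2.6537i, 2, 0.3473-0.6015i, 0.3473+0.6015i, 2, 1.5321-2.6537i, -1.8794-3.2552i]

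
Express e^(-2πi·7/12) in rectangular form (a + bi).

ω_12^7 = e^(-2πi·7/12)
= cos(-2π·7/12) + i·sin(-2π·7/12)
= cos(-14π/12) + i·sin(-14π/12)

ω_12^7 = cos(-14π/12) + i·sin(-14π/12) = -0.8660+0.5000i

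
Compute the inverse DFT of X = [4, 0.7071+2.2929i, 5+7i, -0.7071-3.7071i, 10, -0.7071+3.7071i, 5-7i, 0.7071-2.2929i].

x[n] = (1/8) Σ(k=0 to 7) X[k] · e^(2πikn/8)

Computing each x[n]:
x[0] = 3
x[1] = -2
x[2] = -1
x[3] = 1
x[4] = 3
x[5] = -3
x[6] = 2
x[7] = 1

x = [3, -2, -1, 1, 3, -3, 2, 1]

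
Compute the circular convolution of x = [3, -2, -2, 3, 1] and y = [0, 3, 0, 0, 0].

(x ⊛ y)[n] = Σ(m=0 to 4) x[m] · y[(n-m) mod 5]

Computing each output sample:
(x ⊛ y)[0] = 3
(x ⊛ y)[1] = 9
(x ⊛ y)[2] = -6
(x ⊛ y)[3] = -6
(x ⊛ y)[4] = 9

x ⊛ y = [3, 9, -6, -6, 9]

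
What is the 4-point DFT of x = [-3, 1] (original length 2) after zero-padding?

Original 2-point DFT: [-2, -4]
Zero-padded 4-point DFT provides frequency interpolation.

DFT_4([x, 0, ...]) = [-2, -3-1i, -4, -3+1i]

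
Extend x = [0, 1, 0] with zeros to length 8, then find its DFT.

Original 3-point DFT: [1, -0.5000-0.8660i, -0.5000+0.8660i]
Zero-padded 8-point DFT provides frequency interpolation.

DFT_8([x, 0, ...]) = [1, 0.7071-0.7071i, -1i, -0.7071-0.7071i, -1, -0.7071+0.7071i, 1i, 0.7071+0.7071i]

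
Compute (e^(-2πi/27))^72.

Since ω_27^27 = 1, powers reduce modulo 27.
72 mod 27 = 18
So ω_27^72 = ω_27^18 = e^(-2πi·18/27)

ω_27^72 = ω_27^18 = -0.5000+0.8660i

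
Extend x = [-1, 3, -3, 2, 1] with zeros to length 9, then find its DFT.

Original 5-point DFT: [2, 1.0451+1.0368i, -4.5451-5.9309i, -4.5451+5.9309i, 1.0451-1.0368i]
Zero-padded 9-point DFT provides frequency interpolation.

DFT_9([x, 0, ...]) = [2, -1.1625-1.0480i, 2.1061+0.4465i, 0.5000-6.0622i, -6.9436-3.7017i, -6.9436+3.7017i, 0.5000+6.0622i, 2.1061-0.4465i, -1.1625+1.0480i]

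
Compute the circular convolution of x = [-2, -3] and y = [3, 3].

(x ⊛ y)[n] = Σ(m=0 to 1) x[m] · y[(n-m) mod 2]

Computing each output sample:
(x ⊛ y)[0] = -15
(x ⊛ y)[1] = -15

x ⊛ y = [-15, -15]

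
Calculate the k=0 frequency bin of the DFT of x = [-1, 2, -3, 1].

X[0] = Σ(n=0 to 3) x[n] · ω_4^0 = Σ x[n]
= (-1) + (2) + (-3) + (1)

X[0] = -1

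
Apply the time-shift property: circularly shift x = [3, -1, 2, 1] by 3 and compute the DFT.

Time shift by 3: X_shifted[k] = ω_4^(3k) · X[k]
Shifted x = [-1, 2, 1, 3]

DFT(x[n-3]) = [5, -2+1i, -5, -2-1i]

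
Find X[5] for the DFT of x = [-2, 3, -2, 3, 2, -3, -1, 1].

X[5] = Σ(n=0 to 7) x[n] · ω_8^(5n) where ω_8 = e^(-2πi/8)
= (-2)·ω_8^0 + (3)·ω_8^5 + (-2)·ω_8^10 + (3)·ω_8^15 + (2)·ω_8^20 + (-3)·ω_8^25 + (-1)·ω_8^30 + (1)·ω_8^35

X[5] = -6.8284+6.6569i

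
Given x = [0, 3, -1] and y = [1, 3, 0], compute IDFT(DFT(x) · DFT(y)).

(x ⊛ y)[n] = Σ(m=0 to 2) x[m] · y[(n-m) mod 3]

Computing each output sample:
(x ⊛ y)[0] = -3
(x ⊛ y)[1] = 3
(x ⊛ y)[2] = 8

x ⊛ y = [-3, 3, 8]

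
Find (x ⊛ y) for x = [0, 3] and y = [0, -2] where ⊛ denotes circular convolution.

(x ⊛ y)[n] = Σ(m=0 to 1) x[m] · y[(n-m) mod 2]

Computing each output sample:
(x ⊛ y)[0] = -6
(x ⊛ y)[1] = 0

x ⊛ y = [-6, 0]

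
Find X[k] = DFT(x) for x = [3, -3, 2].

X[k] = Σ(n=0 to 2) x[n] · ω_3^(nk)
where ω_3 = e^(-2πi/3)

Computing each X[k]:
X[0] = 2
X[1] = 3.5000+4.3301i
X[2] = 3.5000-4.3301i

X = [2, 3.5000+4.3301i, 3.5000-4.3301i]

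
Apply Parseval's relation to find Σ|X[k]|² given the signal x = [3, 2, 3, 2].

Parseval: Σ|x[n]|² = (1/N)Σ|X[k]|², so Σ|X[k]|² = N·Σ|x[n]|² = 4·26.0000

Σ|X[k]|² = N·Σ|x[n]|² = 4·26.0000 = 104.0000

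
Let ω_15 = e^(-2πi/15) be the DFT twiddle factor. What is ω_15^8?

ω_15^8 = e^(-2πi·8/15)
= cos(-2π·8/15) + i·sin(-2π·8/15)
= cos(-16π/15) + i·sin(-16π/15)

ω_15^8 = cos(-16π/15) + i·sin(-16π/15) = -0.9781+0.2079i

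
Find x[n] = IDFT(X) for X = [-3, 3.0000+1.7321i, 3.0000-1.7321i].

x[n] = (1/3) Σ(k=0 to 2) X[k] · e^(2πikn/3)

Computing each x[n]:
x[0] = 1
x[1] = -3
x[2] = -1

x = [1, -3, -1]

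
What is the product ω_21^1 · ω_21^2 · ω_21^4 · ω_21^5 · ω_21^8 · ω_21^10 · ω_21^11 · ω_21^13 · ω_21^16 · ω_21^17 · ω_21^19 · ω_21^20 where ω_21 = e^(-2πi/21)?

The primitive 21st roots of unity are ω_21^k for k coprime to 21: k ∈ {1, 2, 4, 5, 8, 10, 11, 13, 16, 17, 19, 20}
Their product equals the constant term of the cyclotomic polynomial Φ_21(x) up to sign.
For n ≥ 3, the product of all primitive nth roots of unity is 1. (For n=1 it is 1; for n=2 it is -1.)

1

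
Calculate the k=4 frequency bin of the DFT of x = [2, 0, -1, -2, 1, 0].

X[4] = Σ(n=0 to 5) x[n] · ω_6^(4n) where ω_6 = e^(-2πi/6)
= (2)·ω_6^0 + (0)·ω_6^4 + (-1)·ω_6^8 + (-2)·ω_6^12 + (1)·ω_6^16 + (0)·ω_6^20

X[4] = 1.7321i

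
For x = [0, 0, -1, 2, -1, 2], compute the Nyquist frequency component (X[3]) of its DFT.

X[3] = Σ(n=0 to 5) x[n] · ω_6^(3n) where ω_6 = e^(-2πi/6)
= (0)·ω_6^0 + (0)·ω_6^3 + (-1)·ω_6^6 + (2)·ω_6^9 + (-1)·ω_6^12 + (2)·ω_6^15

X[3] = -6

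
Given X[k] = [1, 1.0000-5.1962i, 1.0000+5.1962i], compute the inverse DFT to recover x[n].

x[n] = (1/3) Σ(k=0 to 2) X[k] · e^(2πikn/3)

Computing each x[n]:
x[0] = 1
x[1] = 3
x[2] = -3

x = [1, 3, -3]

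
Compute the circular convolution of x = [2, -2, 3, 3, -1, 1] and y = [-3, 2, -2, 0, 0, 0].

(x ⊛ y)[n] = Σ(m=0 to 5) x[m] · y[(n-m) mod 6]

Computing each output sample:
(x ⊛ y)[0] = -2
(x ⊛ y)[1] = 8
(x ⊛ y)[2] = -17
(x ⊛ y)[3] = 1
(x ⊛ y)[4] = 3
(x ⊛ y)[5] = -11

x ⊛ y = [-2, 8, -17, 1, 3, -11]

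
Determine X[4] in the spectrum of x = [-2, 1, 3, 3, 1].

X[4] = Σ(n=0 to 4) x[n] · ω_5^(4n) where ω_5 = e^(-2πi/5)
= (-2)·ω_5^0 + (1)·ω_5^4 + (3)·ω_5^8 + (3)·ω_5^12 + (1)·ω_5^16

X[4] = -6.2361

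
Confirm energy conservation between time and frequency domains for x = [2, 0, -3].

Time domain:
Σ|x[n]|² = |2|² + |0|² + |-3|² = 13.0000

Frequency domain:
(1/3)Σ|X[k]|² = (1/3)(|-1|² + |3.5000-2.5981i|² + |3.5000+2.5981i|²) = (1/3)·39.0000 = 13.0000

Both sides agree, confirming Parseval's theorem.

Σ|x[n]|² = (1/N)Σ|X[k]|² = 13.0000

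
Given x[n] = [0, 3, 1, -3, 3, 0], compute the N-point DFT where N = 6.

X[k] = Σ(n=0 to 5) x[n] · ω_6^(nk)
where ω_6 = e^(-2πi/6)

Computing each X[k]:
X[0] = 4
X[1] = 2.5000-0.8660i
X[2] = -6.5000-4.3301i
X[3] = 4
X[4] = -6.5000+4.3301i
X[5] = 2.5000+0.8660i

X = [4, 2.5000-0.8660i, -6.5000-4.3301i, 4, -6.5000+4.3301i, 2.5000+0.8660i]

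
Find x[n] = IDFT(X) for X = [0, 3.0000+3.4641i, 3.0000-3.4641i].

x[n] = (1/3) Σ(k=0 to 2) X[k] · e^(2πikn/3)

Computing each x[n]:
x[0] = 2
x[1] = -3
x[2] = 1

x = [2, -3, 1]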